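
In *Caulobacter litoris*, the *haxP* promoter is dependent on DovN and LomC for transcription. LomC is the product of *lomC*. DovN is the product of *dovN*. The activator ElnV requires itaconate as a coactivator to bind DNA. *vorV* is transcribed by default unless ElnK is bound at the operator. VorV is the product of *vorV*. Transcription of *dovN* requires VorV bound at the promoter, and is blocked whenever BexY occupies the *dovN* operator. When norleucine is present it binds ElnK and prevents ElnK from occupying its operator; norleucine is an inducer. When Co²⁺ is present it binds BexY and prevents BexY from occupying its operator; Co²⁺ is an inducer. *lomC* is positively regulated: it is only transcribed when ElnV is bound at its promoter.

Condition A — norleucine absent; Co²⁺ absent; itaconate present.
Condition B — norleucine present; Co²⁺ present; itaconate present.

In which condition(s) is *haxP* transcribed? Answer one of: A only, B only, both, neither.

B only

Condition A:
Norleucine is absent, so ElnK is active.
With repressor ElnK bound, *vorV* is not transcribed.
So VorV is not produced.
Co²⁺ is absent, so BexY is active.
With repressor BexY bound, *dovN* is not transcribed.
So DovN is not produced.
Itaconate is present, so ElnV is active.
No repressor is bound and ElnV is active, so *lomC* is transcribed.
So LomC is produced and active.
Required activator DovN is absent, so *haxP* is not transcribed.
→ *haxP* is OFF in A.
Condition B:
Norleucine is present, so ElnK is inactive.
With no repressor bound, *vorV* is transcribed.
So VorV is produced and active.
Co²⁺ is present, so BexY is inactive.
No repressor is bound and VorV is active, so *dovN* is transcribed.
So DovN is produced and active.
Itaconate is present, so ElnV is active.
No repressor is bound and ElnV is active, so *lomC* is transcribed.
So LomC is produced and active.
No repressor is bound and DovN and LomC are active, so *haxP* is transcribed.
→ *haxP* is ON in B.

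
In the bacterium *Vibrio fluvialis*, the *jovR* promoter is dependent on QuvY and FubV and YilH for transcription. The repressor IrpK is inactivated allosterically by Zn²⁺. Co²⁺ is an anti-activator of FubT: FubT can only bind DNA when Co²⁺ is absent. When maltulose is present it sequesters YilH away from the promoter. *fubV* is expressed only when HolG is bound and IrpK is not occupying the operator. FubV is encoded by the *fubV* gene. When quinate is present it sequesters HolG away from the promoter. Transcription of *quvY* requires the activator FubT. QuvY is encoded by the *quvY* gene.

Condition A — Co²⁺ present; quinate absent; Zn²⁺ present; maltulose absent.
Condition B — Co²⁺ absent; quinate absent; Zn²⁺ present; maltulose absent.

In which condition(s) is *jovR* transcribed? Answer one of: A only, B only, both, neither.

Condition A:
Co²⁺ is present, so FubT is inactive.
Required activator FubT is absent, so *quvY* is not transcribed.
So QuvY is not produced.
Quinate is absent, so HolG is active.
Zn²⁺ is present, so IrpK is inactive.
No repressor is bound and HolG is active, so *fubV* is transcribed.
So FubV is produced and active.
Maltulose is absent, so YilH is active.
Required activator QuvY is absent, so *jovR* is not transcribed.
→ *jovR* is OFF in A.
Condition B:
Co²⁺ is absent, so FubT is active.
No repressor is bound and FubT is active, so *quvY* is transcribed.
So QuvY is produced and active.
Quinate is absent, so HolG is active.
Zn²⁺ is present, so IrpK is inactive.
No repressor is bound and HolG is active, so *fubV* is transcribed.
So FubV is produced and active.
Maltulose is absent, so YilH is active.
No repressor is bound and QuvY and FubV and YilH are active, so *jovR* is transcribed.
→ *jovR* is ON in B.

B only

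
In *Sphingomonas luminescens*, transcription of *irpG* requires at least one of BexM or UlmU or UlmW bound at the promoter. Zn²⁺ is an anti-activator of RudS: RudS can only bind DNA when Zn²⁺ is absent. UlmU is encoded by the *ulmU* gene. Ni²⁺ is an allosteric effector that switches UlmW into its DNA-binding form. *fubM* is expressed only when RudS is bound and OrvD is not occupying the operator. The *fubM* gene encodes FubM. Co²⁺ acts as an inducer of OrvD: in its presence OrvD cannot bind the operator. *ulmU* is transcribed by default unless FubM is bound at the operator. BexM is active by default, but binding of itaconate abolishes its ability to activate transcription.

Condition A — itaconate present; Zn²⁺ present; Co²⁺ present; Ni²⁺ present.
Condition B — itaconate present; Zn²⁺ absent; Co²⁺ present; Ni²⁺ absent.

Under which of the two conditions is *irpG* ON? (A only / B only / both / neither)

A only

Condition A:
Itaconate is present, so BexM is inactive.
Zn²⁺ is present, so RudS is inactive.
Co²⁺ is present, so OrvD is inactive.
Required activator RudS is absent, so *fubM* is not transcribed.
So FubM is not produced.
With no repressor bound, *ulmU* is transcribed.
So UlmU is produced and active.
Ni²⁺ is present, so UlmW is active.
Activator UlmU is present, so *irpG* is transcribed.
→ *irpG* is ON in A.
Condition B:
Itaconate is present, so BexM is inactive.
Zn²⁺ is absent, so RudS is active.
Co²⁺ is present, so OrvD is inactive.
No repressor is bound and RudS is active, so *fubM* is transcribed.
So FubM is produced and active.
With repressor FubM bound, *ulmU* is not transcribed.
So UlmU is not produced.
Ni²⁺ is absent, so UlmW is inactive.
No activator is available at the *irpG* promoter, so *irpG* is not transcribed.
→ *irpG* is OFF in B.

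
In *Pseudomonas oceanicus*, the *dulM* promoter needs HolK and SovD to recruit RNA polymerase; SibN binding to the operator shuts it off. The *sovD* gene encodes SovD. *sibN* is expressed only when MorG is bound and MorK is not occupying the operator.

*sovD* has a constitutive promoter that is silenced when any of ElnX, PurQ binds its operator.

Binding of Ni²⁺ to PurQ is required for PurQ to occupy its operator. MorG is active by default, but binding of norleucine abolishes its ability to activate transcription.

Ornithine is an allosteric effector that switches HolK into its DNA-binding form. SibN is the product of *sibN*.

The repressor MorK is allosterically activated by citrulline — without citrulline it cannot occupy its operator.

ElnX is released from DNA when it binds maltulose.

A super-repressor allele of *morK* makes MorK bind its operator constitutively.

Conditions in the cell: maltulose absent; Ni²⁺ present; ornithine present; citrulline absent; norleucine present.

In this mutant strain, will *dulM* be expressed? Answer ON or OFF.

Ornithine is present, so HolK is active.
Maltulose is absent, so ElnX is active.
Ni²⁺ is present, so PurQ is active.
With repressor ElnX bound, *sovD* is not transcribed.
So SovD is not produced.
MorK is constitutively active in this strain.
Norleucine is present, so MorG is inactive.
With repressor MorK bound, *sibN* is not transcribed.
So SibN is not produced.
Required activator SovD is absent, so *dulM* is not transcribed.

OFF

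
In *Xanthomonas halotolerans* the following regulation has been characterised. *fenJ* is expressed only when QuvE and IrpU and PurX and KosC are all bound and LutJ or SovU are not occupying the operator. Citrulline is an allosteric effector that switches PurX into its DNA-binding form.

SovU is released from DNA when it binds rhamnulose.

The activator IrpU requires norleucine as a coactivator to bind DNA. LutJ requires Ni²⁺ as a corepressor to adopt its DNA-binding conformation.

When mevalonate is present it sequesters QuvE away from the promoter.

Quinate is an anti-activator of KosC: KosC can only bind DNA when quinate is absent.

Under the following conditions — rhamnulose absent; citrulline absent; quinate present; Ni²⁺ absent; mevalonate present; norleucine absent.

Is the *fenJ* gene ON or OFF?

OFF

Mevalonate is present, so QuvE is inactive.
Ni²⁺ is absent, so LutJ is inactive.
Rhamnulose is absent, so SovU is active.
Norleucine is absent, so IrpU is inactive.
Citrulline is absent, so PurX is inactive.
Quinate is present, so KosC is inactive.
With repressor SovU bound, *fenJ* is not transcribed.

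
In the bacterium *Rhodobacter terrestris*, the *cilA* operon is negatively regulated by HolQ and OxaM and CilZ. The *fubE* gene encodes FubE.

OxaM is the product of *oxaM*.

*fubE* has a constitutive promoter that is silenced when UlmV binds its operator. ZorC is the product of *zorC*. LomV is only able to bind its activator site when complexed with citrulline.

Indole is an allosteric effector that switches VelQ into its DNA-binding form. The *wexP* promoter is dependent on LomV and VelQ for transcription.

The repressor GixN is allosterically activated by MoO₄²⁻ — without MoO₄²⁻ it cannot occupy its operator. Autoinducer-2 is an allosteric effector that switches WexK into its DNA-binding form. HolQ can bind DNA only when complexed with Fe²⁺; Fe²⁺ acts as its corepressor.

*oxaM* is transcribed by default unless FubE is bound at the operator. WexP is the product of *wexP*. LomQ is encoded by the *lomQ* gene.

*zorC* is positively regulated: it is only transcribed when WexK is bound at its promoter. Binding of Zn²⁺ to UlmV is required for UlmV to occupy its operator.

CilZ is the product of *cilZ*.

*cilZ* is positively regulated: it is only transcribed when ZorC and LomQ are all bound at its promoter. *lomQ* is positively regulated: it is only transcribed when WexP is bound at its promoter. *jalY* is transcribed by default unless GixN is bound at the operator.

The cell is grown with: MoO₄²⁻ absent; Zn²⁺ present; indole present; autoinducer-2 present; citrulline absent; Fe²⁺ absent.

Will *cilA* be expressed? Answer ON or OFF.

OFF

Fe²⁺ is absent, so HolQ is inactive.
Zn²⁺ is present, so UlmV is active.
With repressor UlmV bound, *fubE* is not transcribed.
So FubE is not produced.
With no repressor bound, *oxaM* is transcribed.
So OxaM is produced and active.
Autoinducer-2 is present, so WexK is active.
No repressor is bound and WexK is active, so *zorC* is transcribed.
So ZorC is produced and active.
Citrulline is absent, so LomV is inactive.
Indole is present, so VelQ is active.
Required activator LomV is absent, so *wexP* is not transcribed.
So WexP is not produced.
Required activator WexP is absent, so *lomQ* is not transcribed.
So LomQ is not produced.
Required activator LomQ is absent, so *cilZ* is not transcribed.
So CilZ is not produced.
With repressor OxaM bound, *cilA* is not transcribed.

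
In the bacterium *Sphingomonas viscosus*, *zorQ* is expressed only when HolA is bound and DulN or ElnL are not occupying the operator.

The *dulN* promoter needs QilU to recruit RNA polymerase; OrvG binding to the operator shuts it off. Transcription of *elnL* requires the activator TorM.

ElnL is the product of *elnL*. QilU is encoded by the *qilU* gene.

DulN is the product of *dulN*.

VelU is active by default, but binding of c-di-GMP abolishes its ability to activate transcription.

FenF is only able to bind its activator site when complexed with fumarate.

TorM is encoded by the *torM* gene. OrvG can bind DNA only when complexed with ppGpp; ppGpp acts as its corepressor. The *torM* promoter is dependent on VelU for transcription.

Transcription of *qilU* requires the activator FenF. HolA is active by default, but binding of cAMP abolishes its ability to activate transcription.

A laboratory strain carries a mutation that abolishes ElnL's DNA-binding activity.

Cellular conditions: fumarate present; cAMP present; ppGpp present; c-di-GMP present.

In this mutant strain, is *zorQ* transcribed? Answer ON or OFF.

OFF

Fumarate is present, so FenF is active.
No repressor is bound and FenF is active, so *qilU* is transcribed.
So QilU is produced and active.
ppGpp is present, so OrvG is active.
With repressor OrvG bound, *dulN* is not transcribed.
So DulN is not produced.
ElnL is non-functional in this strain, so it has no effect.
cAMP is present, so HolA is inactive.
Required activator HolA is absent, so *zorQ* is not transcribed.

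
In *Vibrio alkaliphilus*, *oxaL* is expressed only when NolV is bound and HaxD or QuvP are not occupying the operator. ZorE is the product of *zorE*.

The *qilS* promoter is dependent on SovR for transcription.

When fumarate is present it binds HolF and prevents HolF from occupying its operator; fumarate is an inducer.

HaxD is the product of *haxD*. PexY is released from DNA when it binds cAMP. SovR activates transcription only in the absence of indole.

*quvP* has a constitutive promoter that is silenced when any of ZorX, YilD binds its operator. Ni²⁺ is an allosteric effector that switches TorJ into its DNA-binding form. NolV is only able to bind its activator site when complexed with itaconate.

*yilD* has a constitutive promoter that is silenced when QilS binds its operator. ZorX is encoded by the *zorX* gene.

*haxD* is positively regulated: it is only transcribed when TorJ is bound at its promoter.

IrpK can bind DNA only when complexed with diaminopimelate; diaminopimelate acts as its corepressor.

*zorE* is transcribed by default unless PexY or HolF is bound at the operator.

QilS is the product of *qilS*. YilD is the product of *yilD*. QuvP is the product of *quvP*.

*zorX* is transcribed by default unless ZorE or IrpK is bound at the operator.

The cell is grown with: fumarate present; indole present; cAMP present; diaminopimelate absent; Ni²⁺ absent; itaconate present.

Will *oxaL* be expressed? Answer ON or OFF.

Ni²⁺ is absent, so TorJ is inactive.
Required activator TorJ is absent, so *haxD* is not transcribed.
So HaxD is not produced.
Itaconate is present, so NolV is active.
cAMP is present, so PexY is inactive.
Fumarate is present, so HolF is inactive.
With no repressor bound, *zorE* is transcribed.
So ZorE is produced and active.
Diaminopimelate is absent, so IrpK is inactive.
With repressor ZorE bound, *zorX* is not transcribed.
So ZorX is not produced.
Indole is present, so SovR is inactive.
Required activator SovR is absent, so *qilS* is not transcribed.
So QilS is not produced.
With no repressor bound, *yilD* is transcribed.
So YilD is produced and active.
With repressor YilD bound, *quvP* is not transcribed.
So QuvP is not produced.
No repressor is bound and NolV is active, so *oxaL* is transcribed.

ON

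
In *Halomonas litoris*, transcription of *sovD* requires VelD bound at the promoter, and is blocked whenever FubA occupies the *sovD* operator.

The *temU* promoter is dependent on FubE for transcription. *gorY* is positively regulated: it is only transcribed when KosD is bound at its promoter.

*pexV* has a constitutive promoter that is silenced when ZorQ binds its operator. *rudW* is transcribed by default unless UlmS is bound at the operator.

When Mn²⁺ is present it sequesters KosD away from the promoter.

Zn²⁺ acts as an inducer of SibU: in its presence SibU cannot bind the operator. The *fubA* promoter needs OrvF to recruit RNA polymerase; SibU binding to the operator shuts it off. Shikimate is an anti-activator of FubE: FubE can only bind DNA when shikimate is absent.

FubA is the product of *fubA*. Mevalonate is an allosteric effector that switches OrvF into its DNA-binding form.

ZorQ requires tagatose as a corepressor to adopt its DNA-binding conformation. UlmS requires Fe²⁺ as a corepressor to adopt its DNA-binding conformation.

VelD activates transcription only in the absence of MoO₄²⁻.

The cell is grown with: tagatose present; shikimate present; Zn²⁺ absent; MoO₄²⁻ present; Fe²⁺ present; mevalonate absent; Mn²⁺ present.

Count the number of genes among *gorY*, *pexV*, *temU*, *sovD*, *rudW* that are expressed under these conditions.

0

Mn²⁺ is present, so KosD is inactive.
Required activator KosD is absent, so *gorY* is not transcribed.
→ *gorY* is OFF.
Tagatose is present, so ZorQ is active.
With repressor ZorQ bound, *pexV* is not transcribed.
→ *pexV* is OFF.
Shikimate is present, so FubE is inactive.
Required activator FubE is absent, so *temU* is not transcribed.
→ *temU* is OFF.
Mevalonate is absent, so OrvF is inactive.
Zn²⁺ is absent, so SibU is active.
With repressor SibU bound, *fubA* is not transcribed.
So FubA is not produced.
MoO₄²⁻ is present, so VelD is inactive.
Required activator VelD is absent, so *sovD* is not transcribed.
→ *sovD* is OFF.
Fe²⁺ is present, so UlmS is active.
With repressor UlmS bound, *rudW* is not transcribed.
→ *rudW* is OFF.
0 of the 5 genes are transcribed.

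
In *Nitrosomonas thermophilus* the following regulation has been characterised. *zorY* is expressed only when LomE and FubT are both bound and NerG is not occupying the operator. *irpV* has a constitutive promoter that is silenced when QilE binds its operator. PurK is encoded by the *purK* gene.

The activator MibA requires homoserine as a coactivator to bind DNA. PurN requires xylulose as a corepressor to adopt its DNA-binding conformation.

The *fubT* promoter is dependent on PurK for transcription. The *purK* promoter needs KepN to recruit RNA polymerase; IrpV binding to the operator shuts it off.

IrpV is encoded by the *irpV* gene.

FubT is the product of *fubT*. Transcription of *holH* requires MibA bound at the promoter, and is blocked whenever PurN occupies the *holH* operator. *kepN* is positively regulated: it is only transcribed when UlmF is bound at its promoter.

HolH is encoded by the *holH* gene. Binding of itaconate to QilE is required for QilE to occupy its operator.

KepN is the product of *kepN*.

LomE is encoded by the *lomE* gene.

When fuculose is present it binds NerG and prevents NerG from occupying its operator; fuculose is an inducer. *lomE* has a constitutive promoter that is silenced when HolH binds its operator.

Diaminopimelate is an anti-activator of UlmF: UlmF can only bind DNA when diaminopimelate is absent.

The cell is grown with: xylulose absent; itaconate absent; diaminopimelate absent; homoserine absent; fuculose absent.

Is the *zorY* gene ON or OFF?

Xylulose is absent, so PurN is inactive.
Homoserine is absent, so MibA is inactive.
Required activator MibA is absent, so *holH* is not transcribed.
So HolH is not produced.
With no repressor bound, *lomE* is transcribed.
So LomE is produced and active.
Fuculose is absent, so NerG is active.
Itaconate is absent, so QilE is inactive.
With no repressor bound, *irpV* is transcribed.
So IrpV is produced and active.
Diaminopimelate is absent, so UlmF is active.
No repressor is bound and UlmF is active, so *kepN* is transcribed.
So KepN is produced and active.
With repressor IrpV bound, *purK* is not transcribed.
So PurK is not produced.
Required activator PurK is absent, so *fubT* is not transcribed.
So FubT is not produced.
With repressor NerG bound, *zorY* is not transcribed.

OFF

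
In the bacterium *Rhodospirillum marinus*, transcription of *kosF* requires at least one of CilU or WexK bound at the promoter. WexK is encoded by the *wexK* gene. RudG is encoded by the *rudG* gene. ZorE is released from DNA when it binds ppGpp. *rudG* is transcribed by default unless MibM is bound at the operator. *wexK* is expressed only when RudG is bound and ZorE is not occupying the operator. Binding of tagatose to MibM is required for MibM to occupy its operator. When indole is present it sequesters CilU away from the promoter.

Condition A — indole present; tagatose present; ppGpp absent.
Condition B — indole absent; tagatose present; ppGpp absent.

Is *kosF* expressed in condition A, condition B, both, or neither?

B only

Condition A:
Indole is present, so CilU is inactive.
Tagatose is present, so MibM is active.
With repressor MibM bound, *rudG* is not transcribed.
So RudG is not produced.
ppGpp is absent, so ZorE is active.
With repressor ZorE bound, *wexK* is not transcribed.
So WexK is not produced.
No activator is available at the *kosF* promoter, so *kosF* is not transcribed.
→ *kosF* is OFF in A.
Condition B:
Indole is absent, so CilU is active.
Tagatose is present, so MibM is active.
With repressor MibM bound, *rudG* is not transcribed.
So RudG is not produced.
ppGpp is absent, so ZorE is active.
With repressor ZorE bound, *wexK* is not transcribed.
So WexK is not produced.
Activator CilU is present, so *kosF* is transcribed.
→ *kosF* is ON in B.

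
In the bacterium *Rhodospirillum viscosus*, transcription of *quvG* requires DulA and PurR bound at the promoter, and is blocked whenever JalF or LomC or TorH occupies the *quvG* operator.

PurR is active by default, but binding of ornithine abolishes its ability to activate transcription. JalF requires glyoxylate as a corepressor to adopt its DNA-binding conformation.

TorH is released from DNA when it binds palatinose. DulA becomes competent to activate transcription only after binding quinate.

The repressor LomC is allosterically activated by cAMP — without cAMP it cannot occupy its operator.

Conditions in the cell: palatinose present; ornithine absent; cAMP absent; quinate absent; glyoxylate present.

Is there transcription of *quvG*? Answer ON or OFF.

OFF

Glyoxylate is present, so JalF is active.
Quinate is absent, so DulA is inactive.
cAMP is absent, so LomC is inactive.
Ornithine is absent, so PurR is active.
Palatinose is present, so TorH is inactive.
With repressor JalF bound, *quvG* is not transcribed.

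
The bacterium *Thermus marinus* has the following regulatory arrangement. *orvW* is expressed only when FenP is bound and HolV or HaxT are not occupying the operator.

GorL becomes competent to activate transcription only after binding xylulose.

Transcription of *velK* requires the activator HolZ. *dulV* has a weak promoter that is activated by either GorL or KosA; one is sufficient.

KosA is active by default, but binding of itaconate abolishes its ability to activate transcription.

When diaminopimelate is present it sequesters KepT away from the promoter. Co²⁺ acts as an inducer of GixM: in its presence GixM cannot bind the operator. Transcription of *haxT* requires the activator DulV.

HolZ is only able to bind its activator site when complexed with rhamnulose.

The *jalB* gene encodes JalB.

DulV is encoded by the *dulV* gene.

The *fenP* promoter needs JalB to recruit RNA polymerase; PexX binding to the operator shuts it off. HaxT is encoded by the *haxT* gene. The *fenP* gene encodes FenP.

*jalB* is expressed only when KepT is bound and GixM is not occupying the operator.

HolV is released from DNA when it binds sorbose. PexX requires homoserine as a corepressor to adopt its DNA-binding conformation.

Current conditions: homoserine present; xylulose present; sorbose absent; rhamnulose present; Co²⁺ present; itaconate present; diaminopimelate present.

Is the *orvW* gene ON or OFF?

OFF

Sorbose is absent, so HolV is active.
Homoserine is present, so PexX is active.
Co²⁺ is present, so GixM is inactive.
Diaminopimelate is present, so KepT is inactive.
Required activator KepT is absent, so *jalB* is not transcribed.
So JalB is not produced.
With repressor PexX bound, *fenP* is not transcribed.
So FenP is not produced.
Xylulose is present, so GorL is active.
Itaconate is present, so KosA is inactive.
Activator GorL is present, so *dulV* is transcribed.
So DulV is produced and active.
No repressor is bound and DulV is active, so *haxT* is transcribed.
So HaxT is produced and active.
With repressor HolV bound, *orvW* is not transcribed.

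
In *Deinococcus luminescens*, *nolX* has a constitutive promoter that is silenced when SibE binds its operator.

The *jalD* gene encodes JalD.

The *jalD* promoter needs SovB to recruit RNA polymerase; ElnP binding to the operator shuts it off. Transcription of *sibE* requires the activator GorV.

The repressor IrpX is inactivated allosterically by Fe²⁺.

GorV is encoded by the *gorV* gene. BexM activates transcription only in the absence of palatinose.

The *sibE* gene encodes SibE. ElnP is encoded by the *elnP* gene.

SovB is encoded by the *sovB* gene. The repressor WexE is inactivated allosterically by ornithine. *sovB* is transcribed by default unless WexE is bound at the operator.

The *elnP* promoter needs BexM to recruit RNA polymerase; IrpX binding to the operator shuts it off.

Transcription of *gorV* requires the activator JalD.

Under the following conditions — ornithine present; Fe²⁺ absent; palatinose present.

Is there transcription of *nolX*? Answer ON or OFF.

Ornithine is present, so WexE is inactive.
With no repressor bound, *sovB* is transcribed.
So SovB is produced and active.
Palatinose is present, so BexM is inactive.
Fe²⁺ is absent, so IrpX is active.
With repressor IrpX bound, *elnP* is not transcribed.
So ElnP is not produced.
No repressor is bound and SovB is active, so *jalD* is transcribed.
So JalD is produced and active.
No repressor is bound and JalD is active, so *gorV* is transcribed.
So GorV is produced and active.
No repressor is bound and GorV is active, so *sibE* is transcribed.
So SibE is produced and active.
With repressor SibE bound, *nolX* is not transcribed.

OFF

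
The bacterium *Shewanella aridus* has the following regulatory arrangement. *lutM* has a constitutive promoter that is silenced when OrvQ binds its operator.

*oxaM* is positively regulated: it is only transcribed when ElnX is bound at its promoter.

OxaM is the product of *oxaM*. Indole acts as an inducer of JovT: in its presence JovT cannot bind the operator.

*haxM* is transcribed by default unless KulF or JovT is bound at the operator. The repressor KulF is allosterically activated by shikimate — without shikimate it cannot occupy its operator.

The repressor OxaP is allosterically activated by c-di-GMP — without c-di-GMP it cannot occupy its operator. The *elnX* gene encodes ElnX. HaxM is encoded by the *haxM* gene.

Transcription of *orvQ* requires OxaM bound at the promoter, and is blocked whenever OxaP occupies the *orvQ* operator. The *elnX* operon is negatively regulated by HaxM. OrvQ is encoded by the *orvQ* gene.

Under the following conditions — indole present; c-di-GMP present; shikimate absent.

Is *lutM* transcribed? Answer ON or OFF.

ON

Shikimate is absent, so KulF is inactive.
Indole is present, so JovT is inactive.
With no repressor bound, *haxM* is transcribed.
So HaxM is produced and active.
With repressor HaxM bound, *elnX* is not transcribed.
So ElnX is not produced.
Required activator ElnX is absent, so *oxaM* is not transcribed.
So OxaM is not produced.
c-di-GMP is present, so OxaP is active.
With repressor OxaP bound, *orvQ* is not transcribed.
So OrvQ is not produced.
With no repressor bound, *lutM* is transcribed.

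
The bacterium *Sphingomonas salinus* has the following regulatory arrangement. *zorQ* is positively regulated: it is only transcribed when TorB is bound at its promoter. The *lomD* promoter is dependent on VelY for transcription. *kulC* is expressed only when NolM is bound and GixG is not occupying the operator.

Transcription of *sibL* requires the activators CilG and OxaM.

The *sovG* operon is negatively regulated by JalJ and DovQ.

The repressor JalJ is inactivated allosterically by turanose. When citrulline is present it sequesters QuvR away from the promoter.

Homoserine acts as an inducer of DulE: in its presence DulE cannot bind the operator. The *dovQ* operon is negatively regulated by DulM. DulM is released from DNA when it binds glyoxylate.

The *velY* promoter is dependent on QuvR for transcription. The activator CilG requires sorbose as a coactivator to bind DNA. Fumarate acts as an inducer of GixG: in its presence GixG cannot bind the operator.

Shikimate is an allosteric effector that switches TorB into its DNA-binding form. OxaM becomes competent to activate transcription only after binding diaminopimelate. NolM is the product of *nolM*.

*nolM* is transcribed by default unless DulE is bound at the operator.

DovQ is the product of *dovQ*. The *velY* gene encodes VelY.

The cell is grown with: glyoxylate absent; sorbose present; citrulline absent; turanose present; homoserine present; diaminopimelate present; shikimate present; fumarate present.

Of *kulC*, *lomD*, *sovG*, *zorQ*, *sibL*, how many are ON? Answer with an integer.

Fumarate is present, so GixG is inactive.
Homoserine is present, so DulE is inactive.
With no repressor bound, *nolM* is transcribed.
So NolM is produced and active.
No repressor is bound and NolM is active, so *kulC* is transcribed.
→ *kulC* is ON.
Citrulline is absent, so QuvR is active.
No repressor is bound and QuvR is active, so *velY* is transcribed.
So VelY is produced and active.
No repressor is bound and VelY is active, so *lomD* is transcribed.
→ *lomD* is ON.
Turanose is present, so JalJ is inactive.
Glyoxylate is absent, so DulM is active.
With repressor DulM bound, *dovQ* is not transcribed.
So DovQ is not produced.
With no repressor bound, *sovG* is transcribed.
→ *sovG* is ON.
Shikimate is present, so TorB is active.
No repressor is bound and TorB is active, so *zorQ* is transcribed.
→ *zorQ* is ON.
Sorbose is present, so CilG is active.
Diaminopimelate is present, so OxaM is active.
No repressor is bound and CilG and OxaM are active, so *sibL* is transcribed.
→ *sibL* is ON.
5 of the 5 genes are transcribed.

5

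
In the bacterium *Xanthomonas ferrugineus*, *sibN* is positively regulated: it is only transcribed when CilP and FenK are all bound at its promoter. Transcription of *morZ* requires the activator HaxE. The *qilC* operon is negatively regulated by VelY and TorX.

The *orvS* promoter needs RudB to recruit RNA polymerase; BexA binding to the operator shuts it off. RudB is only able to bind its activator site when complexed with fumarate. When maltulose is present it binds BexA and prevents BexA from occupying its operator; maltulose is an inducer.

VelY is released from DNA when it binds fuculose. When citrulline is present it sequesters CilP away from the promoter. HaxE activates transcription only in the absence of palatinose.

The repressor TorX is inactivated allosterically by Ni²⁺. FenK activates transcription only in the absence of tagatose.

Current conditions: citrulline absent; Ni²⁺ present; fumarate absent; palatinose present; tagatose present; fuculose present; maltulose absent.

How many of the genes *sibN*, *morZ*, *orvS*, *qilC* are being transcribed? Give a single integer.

1

Citrulline is absent, so CilP is active.
Tagatose is present, so FenK is inactive.
Required activator FenK is absent, so *sibN* is not transcribed.
→ *sibN* is OFF.
Palatinose is present, so HaxE is inactive.
Required activator HaxE is absent, so *morZ* is not transcribed.
→ *morZ* is OFF.
Maltulose is absent, so BexA is active.
Fumarate is absent, so RudB is inactive.
With repressor BexA bound, *orvS* is not transcribed.
→ *orvS* is OFF.
Fuculose is present, so VelY is inactive.
Ni²⁺ is present, so TorX is inactive.
With no repressor bound, *qilC* is transcribed.
→ *qilC* is ON.
1 of the 4 genes is transcribed.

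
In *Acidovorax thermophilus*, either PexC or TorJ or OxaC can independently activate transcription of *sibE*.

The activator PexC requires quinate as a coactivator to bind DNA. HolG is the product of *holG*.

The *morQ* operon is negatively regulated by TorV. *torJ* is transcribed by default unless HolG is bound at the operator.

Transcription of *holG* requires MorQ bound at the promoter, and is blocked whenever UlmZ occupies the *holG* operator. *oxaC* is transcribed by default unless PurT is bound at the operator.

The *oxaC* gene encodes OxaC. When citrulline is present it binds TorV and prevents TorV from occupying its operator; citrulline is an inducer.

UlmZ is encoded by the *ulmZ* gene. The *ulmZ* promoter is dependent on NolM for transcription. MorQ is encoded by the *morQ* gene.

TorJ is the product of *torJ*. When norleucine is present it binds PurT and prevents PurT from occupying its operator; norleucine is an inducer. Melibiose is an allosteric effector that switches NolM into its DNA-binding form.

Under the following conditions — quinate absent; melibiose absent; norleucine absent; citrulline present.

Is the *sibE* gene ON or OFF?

OFF

Quinate is absent, so PexC is inactive.
Melibiose is absent, so NolM is inactive.
Required activator NolM is absent, so *ulmZ* is not transcribed.
So UlmZ is not produced.
Citrulline is present, so TorV is inactive.
With no repressor bound, *morQ* is transcribed.
So MorQ is produced and active.
No repressor is bound and MorQ is active, so *holG* is transcribed.
So HolG is produced and active.
With repressor HolG bound, *torJ* is not transcribed.
So TorJ is not produced.
Norleucine is absent, so PurT is active.
With repressor PurT bound, *oxaC* is not transcribed.
So OxaC is not produced.
No activator is available at the *sibE* promoter, so *sibE* is not transcribed.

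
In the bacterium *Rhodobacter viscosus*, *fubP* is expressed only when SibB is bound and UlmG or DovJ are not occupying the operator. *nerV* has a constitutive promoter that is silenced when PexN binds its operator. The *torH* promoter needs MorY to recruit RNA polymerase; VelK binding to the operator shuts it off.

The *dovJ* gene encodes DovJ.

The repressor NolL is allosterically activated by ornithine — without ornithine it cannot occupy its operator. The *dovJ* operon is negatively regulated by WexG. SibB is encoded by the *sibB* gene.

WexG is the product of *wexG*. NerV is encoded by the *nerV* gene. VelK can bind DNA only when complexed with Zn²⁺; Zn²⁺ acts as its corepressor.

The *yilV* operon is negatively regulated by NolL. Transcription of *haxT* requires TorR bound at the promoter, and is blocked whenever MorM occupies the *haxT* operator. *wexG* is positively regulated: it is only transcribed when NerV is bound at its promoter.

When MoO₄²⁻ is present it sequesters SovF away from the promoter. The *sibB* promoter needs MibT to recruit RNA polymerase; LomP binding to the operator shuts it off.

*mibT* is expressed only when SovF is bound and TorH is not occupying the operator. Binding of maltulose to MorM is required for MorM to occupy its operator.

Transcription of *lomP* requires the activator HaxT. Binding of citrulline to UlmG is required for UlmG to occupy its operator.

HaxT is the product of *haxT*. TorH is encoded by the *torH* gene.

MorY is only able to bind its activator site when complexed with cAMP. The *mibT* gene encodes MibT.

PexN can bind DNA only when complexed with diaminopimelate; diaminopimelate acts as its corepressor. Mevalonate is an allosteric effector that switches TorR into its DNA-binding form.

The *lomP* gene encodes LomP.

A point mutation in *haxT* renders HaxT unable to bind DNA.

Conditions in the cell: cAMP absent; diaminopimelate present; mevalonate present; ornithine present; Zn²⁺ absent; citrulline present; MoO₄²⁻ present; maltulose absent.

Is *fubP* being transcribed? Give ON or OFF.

Zn²⁺ is absent, so VelK is inactive.
cAMP is absent, so MorY is inactive.
Required activator MorY is absent, so *torH* is not transcribed.
So TorH is not produced.
MoO₄²⁻ is present, so SovF is inactive.
Required activator SovF is absent, so *mibT* is not transcribed.
So MibT is not produced.
HaxT is non-functional in this strain, so it has no effect.
Required activator HaxT is absent, so *lomP* is not transcribed.
So LomP is not produced.
Required activator MibT is absent, so *sibB* is not transcribed.
So SibB is not produced.
Citrulline is present, so UlmG is active.
Diaminopimelate is present, so PexN is active.
With repressor PexN bound, *nerV* is not transcribed.
So NerV is not produced.
Required activator NerV is absent, so *wexG* is not transcribed.
So WexG is not produced.
With no repressor bound, *dovJ* is transcribed.
So DovJ is produced and active.
With repressor UlmG bound, *fubP* is not transcribed.

OFF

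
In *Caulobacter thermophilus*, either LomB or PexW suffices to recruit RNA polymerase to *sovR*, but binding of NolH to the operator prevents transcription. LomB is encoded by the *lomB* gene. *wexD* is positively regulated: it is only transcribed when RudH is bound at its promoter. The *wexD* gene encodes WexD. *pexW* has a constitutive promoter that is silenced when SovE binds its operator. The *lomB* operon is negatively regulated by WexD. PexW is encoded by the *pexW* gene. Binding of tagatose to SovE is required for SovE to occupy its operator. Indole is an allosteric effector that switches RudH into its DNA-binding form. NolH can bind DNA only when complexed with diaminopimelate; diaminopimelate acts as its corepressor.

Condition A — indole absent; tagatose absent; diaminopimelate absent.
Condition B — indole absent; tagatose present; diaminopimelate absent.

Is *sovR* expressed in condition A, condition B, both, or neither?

both

Condition A:
Indole is absent, so RudH is inactive.
Required activator RudH is absent, so *wexD* is not transcribed.
So WexD is not produced.
With no repressor bound, *lomB* is transcribed.
So LomB is produced and active.
Tagatose is absent, so SovE is inactive.
With no repressor bound, *pexW* is transcribed.
So PexW is produced and active.
Diaminopimelate is absent, so NolH is inactive.
Activator LomB is present, so *sovR* is transcribed.
→ *sovR* is ON in A.
Condition B:
Indole is absent, so RudH is inactive.
Required activator RudH is absent, so *wexD* is not transcribed.
So WexD is not produced.
With no repressor bound, *lomB* is transcribed.
So LomB is produced and active.
Tagatose is present, so SovE is active.
With repressor SovE bound, *pexW* is not transcribed.
So PexW is not produced.
Diaminopimelate is absent, so NolH is inactive.
Activator LomB is present, so *sovR* is transcribed.
→ *sovR* is ON in B.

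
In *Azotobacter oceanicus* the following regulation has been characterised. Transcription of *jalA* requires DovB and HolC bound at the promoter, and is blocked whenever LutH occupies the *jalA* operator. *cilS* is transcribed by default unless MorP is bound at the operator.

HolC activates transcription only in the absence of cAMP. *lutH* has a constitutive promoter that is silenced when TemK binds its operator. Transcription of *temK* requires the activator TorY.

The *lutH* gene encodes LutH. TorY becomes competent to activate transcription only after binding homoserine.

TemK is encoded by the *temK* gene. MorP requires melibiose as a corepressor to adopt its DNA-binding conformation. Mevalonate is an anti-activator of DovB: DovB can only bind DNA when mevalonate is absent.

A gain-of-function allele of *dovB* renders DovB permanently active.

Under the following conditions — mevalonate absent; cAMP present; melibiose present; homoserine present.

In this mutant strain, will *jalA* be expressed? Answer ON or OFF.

Homoserine is present, so TorY is active.
No repressor is bound and TorY is active, so *temK* is transcribed.
So TemK is produced and active.
With repressor TemK bound, *lutH* is not transcribed.
So LutH is not produced.
DovB is constitutively active in this strain.
cAMP is present, so HolC is inactive.
Required activator HolC is absent, so *jalA* is not transcribed.

OFF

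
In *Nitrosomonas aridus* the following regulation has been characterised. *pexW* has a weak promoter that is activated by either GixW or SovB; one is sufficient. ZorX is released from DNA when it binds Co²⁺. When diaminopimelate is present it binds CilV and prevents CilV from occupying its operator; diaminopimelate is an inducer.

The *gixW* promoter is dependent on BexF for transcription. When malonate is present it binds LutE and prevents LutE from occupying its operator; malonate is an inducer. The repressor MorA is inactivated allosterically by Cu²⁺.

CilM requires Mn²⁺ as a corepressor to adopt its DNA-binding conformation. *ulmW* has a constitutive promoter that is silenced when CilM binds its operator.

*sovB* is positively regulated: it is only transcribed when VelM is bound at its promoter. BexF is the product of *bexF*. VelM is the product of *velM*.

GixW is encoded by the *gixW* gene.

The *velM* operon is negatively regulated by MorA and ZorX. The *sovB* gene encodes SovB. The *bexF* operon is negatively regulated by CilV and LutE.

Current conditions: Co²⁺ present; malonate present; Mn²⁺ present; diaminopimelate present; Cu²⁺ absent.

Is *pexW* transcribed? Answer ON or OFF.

Diaminopimelate is present, so CilV is inactive.
Malonate is present, so LutE is inactive.
With no repressor bound, *bexF* is transcribed.
So BexF is produced and active.
No repressor is bound and BexF is active, so *gixW* is transcribed.
So GixW is produced and active.
Cu²⁺ is absent, so MorA is active.
Co²⁺ is present, so ZorX is inactive.
With repressor MorA bound, *velM* is not transcribed.
So VelM is not produced.
Required activator VelM is absent, so *sovB* is not transcribed.
So SovB is not produced.
Activator GixW is present, so *pexW* is transcribed.

ON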